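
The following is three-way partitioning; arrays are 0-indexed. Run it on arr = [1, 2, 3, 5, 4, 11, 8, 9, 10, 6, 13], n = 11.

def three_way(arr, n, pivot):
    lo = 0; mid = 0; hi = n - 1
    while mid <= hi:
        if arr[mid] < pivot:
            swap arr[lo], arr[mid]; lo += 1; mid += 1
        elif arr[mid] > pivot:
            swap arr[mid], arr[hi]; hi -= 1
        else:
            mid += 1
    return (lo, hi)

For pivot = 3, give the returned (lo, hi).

lo=0 mid=0 hi=10
1<3: swap(0,0), lo=1 mid=1 ⇒ [1, 2, 3, 5, 4, 11, 8, 9, 10, 6, 13]
2<3: swap(1,1), lo=2 mid=2 ⇒ [1, 2, 3, 5, 4, 11, 8, 9, 10, 6, 13]
3=3: mid=3
5>3: swap(3,10), hi=9 ⇒ [1, 2, 3, 13, 4, 11, 8, 9, 10, 6, 5]
13>3: swap(3,9), hi=8 ⇒ [1, 2, 3, 6, 4, 11, 8, 9, 10, 13, 5]
6>3: swap(3,8), hi=7 ⇒ [1, 2, 3, 10, 4, 11, 8, 9, 6, 13, 5]
10>3: swap(3,7), hi=6 ⇒ [1, 2, 3, 9, 4, 11, 8, 10, 6, 13, 5]
9>3: swap(3,6), hi=5 ⇒ [1, 2, 3, 8, 4, 11, 9, 10, 6, 13, 5]
8>3: swap(3,5), hi=4 ⇒ [1, 2, 3, 11, 4, 8, 9, 10, 6, 13, 5]
11>3: swap(3,4), hi=3 ⇒ [1, 2, 3, 4, 11, 8, 9, 10, 6, 13, 5]
4>3: swap(3,3), hi=2 ⇒ [1, 2, 3, 4, 11, 8, 9, 10, 6, 13, 5]
done. lo=2 hi=2; arr=[1, 2, 3, 4, 11, 8, 9, 10, 6, 13, 5]

(2, 2)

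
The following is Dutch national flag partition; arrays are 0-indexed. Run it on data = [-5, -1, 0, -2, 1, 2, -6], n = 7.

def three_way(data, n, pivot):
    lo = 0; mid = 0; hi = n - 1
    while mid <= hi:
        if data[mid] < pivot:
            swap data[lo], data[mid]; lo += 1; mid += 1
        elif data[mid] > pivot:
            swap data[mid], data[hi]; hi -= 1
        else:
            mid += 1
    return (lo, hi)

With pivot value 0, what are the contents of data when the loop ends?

[-5, -1, -2, -6, 0, 2, 1]

lo=0 mid=0 hi=6
-5<0: swap(0,0), lo=1 mid=1 ⇒ [-5, -1, 0, -2, 1, 2, -6]
-1<0: swap(1,1), lo=2 mid=2 ⇒ [-5, -1, 0, -2, 1, 2, -6]
0=0: mid=3
-2<0: swap(2,3), lo=3 mid=4 ⇒ [-5, -1, -2, 0, 1, 2, -6]
1>0: swap(4,6), hi=5 ⇒ [-5, -1, -2, 0, -6, 2, 1]
-6<0: swap(3,4), lo=4 mid=5 ⇒ [-5, -1, -2, -6, 0, 2, 1]
2>0: swap(5,5), hi=4 ⇒ [-5, -1, -2, -6, 0, 2, 1]
done. lo=4 hi=4; data=[-5, -1, -2, -6, 0, 2, 1]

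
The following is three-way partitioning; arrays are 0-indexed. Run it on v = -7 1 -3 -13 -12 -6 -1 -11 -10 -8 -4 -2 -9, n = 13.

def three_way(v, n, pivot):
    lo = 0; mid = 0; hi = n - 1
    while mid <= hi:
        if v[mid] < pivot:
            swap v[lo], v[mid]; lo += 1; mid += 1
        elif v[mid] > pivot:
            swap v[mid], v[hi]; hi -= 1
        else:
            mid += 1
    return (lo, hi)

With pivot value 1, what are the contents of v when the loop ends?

pivot = 1; lo=0, mid=0, hi=12
v[mid]=-7<1: swap v[0],v[0]; lo=1,mid=1 → -7 1 -3 -13 -12 -6 -1 -11 -10 -8 -4 -2 -9
v[mid]=1=1: mid=2
v[mid]=-3<1: swap v[1],v[2]; lo=2,mid=3 → -7 -3 1 -13 -12 -6 -1 -11 -10 -8 -4 -2 -9
v[mid]=-13<1: swap v[2],v[3]; lo=3,mid=4 → -7 -3 -13 1 -12 -6 -1 -11 -10 -8 -4 -2 -9
v[mid]=-12<1: swap v[3],v[4]; lo=4,mid=5 → -7 -3 -13 -12 1 -6 -1 -11 -10 -8 -4 -2 -9
v[mid]=-6<1: swap v[4],v[5]; lo=5,mid=6 → -7 -3 -13 -12 -6 1 -1 -11 -10 -8 -4 -2 -9
v[mid]=-1<1: swap v[5],v[6]; lo=6,mid=7 → -7 -3 -13 -12 -6 -1 1 -11 -10 -8 -4 -2 -9
v[mid]=-11<1: swap v[6],v[7]; lo=7,mid=8 → -7 -3 -13 -12 -6 -1 -11 1 -10 -8 -4 -2 -9
v[mid]=-10<1: swap v[7],v[8]; lo=8,mid=9 → -7 -3 -13 -12 -6 -1 -11 -10 1 -8 -4 -2 -9
v[mid]=-8<1: swap v[8],v[9]; lo=9,mid=10 → -7 -3 -13 -12 -6 -1 -11 -10 -8 1 -4 -2 -9
v[mid]=-4<1: swap v[9],v[10]; lo=10,mid=11 → -7 -3 -13 -12 -6 -1 -11 -10 -8 -4 1 -2 -9
v[mid]=-2<1: swap v[10],v[11]; lo=11,mid=12 → -7 -3 -13 -12 -6 -1 -11 -10 -8 -4 -2 1 -9
v[mid]=-9<1: swap v[11],v[12]; lo=12,mid=13 → -7 -3 -13 -12 -6 -1 -11 -10 -8 -4 -2 -9 1
end: lo=12, hi=12; v = -7 -3 -13 -12 -6 -1 -11 -10 -8 -4 -2 -9 1

-7 -3 -13 -12 -6 -1 -11 -10 -8 -4 -2 -9 1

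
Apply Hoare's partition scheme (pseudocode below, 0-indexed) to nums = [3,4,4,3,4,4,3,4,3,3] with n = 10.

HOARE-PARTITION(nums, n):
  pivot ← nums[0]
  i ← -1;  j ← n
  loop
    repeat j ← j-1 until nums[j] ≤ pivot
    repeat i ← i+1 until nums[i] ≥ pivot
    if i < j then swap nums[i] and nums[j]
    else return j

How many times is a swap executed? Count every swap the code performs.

pivot=3
j stops at 9 (3), i stops at 0 (3); swap ⇒ [3,4,4,3,4,4,3,4,3,3]
j stops at 8 (3), i stops at 1 (4); swap ⇒ [3,3,4,3,4,4,3,4,4,3]
j stops at 6 (3), i stops at 2 (4); swap ⇒ [3,3,3,3,4,4,4,4,4,3]
j stops at 3, i stops at 3; i≥j ⇒ return 3. nums=[3,3,3,3,4,4,4,4,4,3]

3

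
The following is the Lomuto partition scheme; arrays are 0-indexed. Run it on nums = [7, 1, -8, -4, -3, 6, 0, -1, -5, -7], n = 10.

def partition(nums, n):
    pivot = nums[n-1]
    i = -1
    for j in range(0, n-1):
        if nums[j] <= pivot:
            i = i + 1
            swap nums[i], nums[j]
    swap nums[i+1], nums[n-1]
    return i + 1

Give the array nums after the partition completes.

pivot = nums[9] = -7; i = -1
j=0: nums[0]=7 > -7 → no swap
j=1: nums[1]=1 > -7 → no swap
j=2: nums[2]=-8 ≤ -7 → i=0, swap nums[0],nums[2] → [-8, 1, 7, -4, -3, 6, 0, -1, -5, -7]
j=3: nums[3]=-4 > -7 → no swap
j=4: nums[4]=-3 > -7 → no swap
j=5: nums[5]=6 > -7 → no swap
j=6: nums[6]=0 > -7 → no swap
j=7: nums[7]=-1 > -7 → no swap
j=8: nums[8]=-5 > -7 → no swap
final swap nums[1],nums[9] → [-8, -7, 7, -4, -3, 6, 0, -1, -5, 1]; return 1

[-8, -7, 7, -4, -3, 6, 0, -1, -5, 1]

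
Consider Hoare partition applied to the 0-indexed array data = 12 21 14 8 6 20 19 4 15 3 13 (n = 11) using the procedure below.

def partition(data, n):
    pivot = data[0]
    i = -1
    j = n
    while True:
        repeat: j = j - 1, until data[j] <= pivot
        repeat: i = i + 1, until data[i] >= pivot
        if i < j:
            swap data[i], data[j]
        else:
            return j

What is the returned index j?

3

pivot = data[0] = 12; i = -1, j = 11
j→9 (data[9]=3≤12), i→0 (data[0]=12≥12); i<j, swap → 3 21 14 8 6 20 19 4 15 12 13
j→7 (data[7]=4≤12), i→1 (data[1]=21≥12); i<j, swap → 3 4 14 8 6 20 19 21 15 12 13
j→4 (data[4]=6≤12), i→2 (data[2]=14≥12); i<j, swap → 3 4 6 8 14 20 19 21 15 12 13
j→3, i→4; i≥j, return j=3. data = 3 4 6 8 14 20 19 21 15 12 13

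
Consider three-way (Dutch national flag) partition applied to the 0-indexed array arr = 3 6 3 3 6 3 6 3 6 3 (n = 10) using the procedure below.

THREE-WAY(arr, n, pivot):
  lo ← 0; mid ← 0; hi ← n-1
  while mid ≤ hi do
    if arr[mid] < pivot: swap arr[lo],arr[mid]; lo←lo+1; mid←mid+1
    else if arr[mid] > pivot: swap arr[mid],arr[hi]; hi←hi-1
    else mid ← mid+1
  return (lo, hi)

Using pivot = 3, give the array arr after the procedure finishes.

3 3 3 3 3 3 6 6 6 6

lo=0 mid=0 hi=9
3=3: mid=1
6>3: swap(1,9), hi=8 ⇒ 3 3 3 3 6 3 6 3 6 6
3=3: mid=2
3=3: mid=3
3=3: mid=4
6>3: swap(4,8), hi=7 ⇒ 3 3 3 3 6 3 6 3 6 6
6>3: swap(4,7), hi=6 ⇒ 3 3 3 3 3 3 6 6 6 6
3=3: mid=5
3=3: mid=6
6>3: swap(6,6), hi=5 ⇒ 3 3 3 3 3 3 6 6 6 6
done. lo=0 hi=5; arr=3 3 3 3 3 3 6 6 6 6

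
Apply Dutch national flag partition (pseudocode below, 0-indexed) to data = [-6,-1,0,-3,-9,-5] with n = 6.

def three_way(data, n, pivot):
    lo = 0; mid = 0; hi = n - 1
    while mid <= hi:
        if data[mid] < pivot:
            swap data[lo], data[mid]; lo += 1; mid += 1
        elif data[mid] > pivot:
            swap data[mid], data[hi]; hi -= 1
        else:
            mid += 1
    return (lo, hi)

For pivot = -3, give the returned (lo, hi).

(3, 3)

pivot = -3; lo=0, mid=0, hi=5
data[mid]=-6<-3: swap data[0],data[0]; lo=1,mid=1 → [-6,-1,0,-3,-9,-5]
data[mid]=-1>-3: swap data[1],data[5]; hi=4 → [-6,-5,0,-3,-9,-1]
data[mid]=-5<-3: swap data[1],data[1]; lo=2,mid=2 → [-6,-5,0,-3,-9,-1]
data[mid]=0>-3: swap data[2],data[4]; hi=3 → [-6,-5,-9,-3,0,-1]
data[mid]=-9<-3: swap data[2],data[2]; lo=3,mid=3 → [-6,-5,-9,-3,0,-1]
data[mid]=-3=-3: mid=4
end: lo=3, hi=3; data = [-6,-5,-9,-3,0,-1]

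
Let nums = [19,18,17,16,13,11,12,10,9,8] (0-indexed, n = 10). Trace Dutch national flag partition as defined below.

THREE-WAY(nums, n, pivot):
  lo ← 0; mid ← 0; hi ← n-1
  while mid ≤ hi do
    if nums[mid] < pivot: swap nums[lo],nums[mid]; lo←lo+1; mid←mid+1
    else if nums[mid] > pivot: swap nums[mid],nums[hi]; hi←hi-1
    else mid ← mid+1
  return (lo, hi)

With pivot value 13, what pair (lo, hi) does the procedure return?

pivot = 13; lo=0, mid=0, hi=9
nums[mid]=19>13: swap nums[0],nums[9]; hi=8 → [8,18,17,16,13,11,12,10,9,19]
nums[mid]=8<13: swap nums[0],nums[0]; lo=1,mid=1 → [8,18,17,16,13,11,12,10,9,19]
nums[mid]=18>13: swap nums[1],nums[8]; hi=7 → [8,9,17,16,13,11,12,10,18,19]
nums[mid]=9<13: swap nums[1],nums[1]; lo=2,mid=2 → [8,9,17,16,13,11,12,10,18,19]
nums[mid]=17>13: swap nums[2],nums[7]; hi=6 → [8,9,10,16,13,11,12,17,18,19]
nums[mid]=10<13: swap nums[2],nums[2]; lo=3,mid=3 → [8,9,10,16,13,11,12,17,18,19]
nums[mid]=16>13: swap nums[3],nums[6]; hi=5 → [8,9,10,12,13,11,16,17,18,19]
nums[mid]=12<13: swap nums[3],nums[3]; lo=4,mid=4 → [8,9,10,12,13,11,16,17,18,19]
nums[mid]=13=13: mid=5
nums[mid]=11<13: swap nums[4],nums[5]; lo=5,mid=6 → [8,9,10,12,11,13,16,17,18,19]
end: lo=5, hi=5; nums = [8,9,10,12,11,13,16,17,18,19]

(5, 5)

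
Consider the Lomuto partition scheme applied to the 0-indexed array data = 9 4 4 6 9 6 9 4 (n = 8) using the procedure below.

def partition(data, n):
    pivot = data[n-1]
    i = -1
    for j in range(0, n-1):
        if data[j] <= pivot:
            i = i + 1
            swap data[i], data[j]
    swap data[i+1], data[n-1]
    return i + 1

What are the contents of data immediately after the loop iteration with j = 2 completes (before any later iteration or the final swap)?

4 4 9 6 9 6 9 4

pivot=4, i=-1
j=0: 9>4, skip
j=1: 4≤4, i=0, swap(0,1) ⇒ 4 9 4 6 9 6 9 4
j=2: 4≤4, i=1, swap(1,2) ⇒ 4 4 9 6 9 6 9 4
(after j=2) data = 4 4 9 6 9 6 9 4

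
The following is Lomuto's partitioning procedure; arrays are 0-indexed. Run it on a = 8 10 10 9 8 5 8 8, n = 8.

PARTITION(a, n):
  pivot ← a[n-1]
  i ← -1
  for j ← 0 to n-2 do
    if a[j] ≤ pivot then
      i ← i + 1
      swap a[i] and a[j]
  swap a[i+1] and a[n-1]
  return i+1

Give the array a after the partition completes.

8 8 5 8 8 10 9 10

pivot = a[7] = 8; i = -1
j=0: a[0]=8 ≤ 8 → i=0, swap a[0],a[0] (no change) → 8 10 10 9 8 5 8 8
j=1: a[1]=10 > 8 → no swap
j=2: a[2]=10 > 8 → no swap
j=3: a[3]=9 > 8 → no swap
j=4: a[4]=8 ≤ 8 → i=1, swap a[1],a[4] → 8 8 10 9 10 5 8 8
j=5: a[5]=5 ≤ 8 → i=2, swap a[2],a[5] → 8 8 5 9 10 10 8 8
j=6: a[6]=8 ≤ 8 → i=3, swap a[3],a[6] → 8 8 5 8 10 10 9 8
final swap a[4],a[7] → 8 8 5 8 8 10 9 10; return 4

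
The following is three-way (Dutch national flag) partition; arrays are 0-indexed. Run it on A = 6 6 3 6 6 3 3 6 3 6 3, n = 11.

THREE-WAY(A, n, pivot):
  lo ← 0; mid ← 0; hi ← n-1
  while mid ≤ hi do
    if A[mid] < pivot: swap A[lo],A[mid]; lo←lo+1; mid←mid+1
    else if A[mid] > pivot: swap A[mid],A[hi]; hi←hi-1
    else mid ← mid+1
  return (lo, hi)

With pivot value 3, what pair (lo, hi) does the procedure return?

(0, 4)

lo=0 mid=0 hi=10
6>3: swap(0,10), hi=9 ⇒ 3 6 3 6 6 3 3 6 3 6 6
3=3: mid=1
6>3: swap(1,9), hi=8 ⇒ 3 6 3 6 6 3 3 6 3 6 6
6>3: swap(1,8), hi=7 ⇒ 3 3 3 6 6 3 3 6 6 6 6
3=3: mid=2
3=3: mid=3
6>3: swap(3,7), hi=6 ⇒ 3 3 3 6 6 3 3 6 6 6 6
6>3: swap(3,6), hi=5 ⇒ 3 3 3 3 6 3 6 6 6 6 6
3=3: mid=4
6>3: swap(4,5), hi=4 ⇒ 3 3 3 3 3 6 6 6 6 6 6
3=3: mid=5
done. lo=0 hi=4; A=3 3 3 3 3 6 6 6 6 6 6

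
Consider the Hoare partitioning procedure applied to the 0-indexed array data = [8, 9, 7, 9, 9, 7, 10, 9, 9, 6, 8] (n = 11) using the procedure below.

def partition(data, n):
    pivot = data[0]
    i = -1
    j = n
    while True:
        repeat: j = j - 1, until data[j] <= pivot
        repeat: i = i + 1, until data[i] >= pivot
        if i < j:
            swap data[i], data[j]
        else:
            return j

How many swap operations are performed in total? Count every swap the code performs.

pivot=8
j stops at 10 (8), i stops at 0 (8); swap ⇒ [8, 9, 7, 9, 9, 7, 10, 9, 9, 6, 8]
j stops at 9 (6), i stops at 1 (9); swap ⇒ [8, 6, 7, 9, 9, 7, 10, 9, 9, 9, 8]
j stops at 5 (7), i stops at 3 (9); swap ⇒ [8, 6, 7, 7, 9, 9, 10, 9, 9, 9, 8]
j stops at 3, i stops at 4; i≥j ⇒ return 3. data=[8, 6, 7, 7, 9, 9, 10, 9, 9, 9, 8]

3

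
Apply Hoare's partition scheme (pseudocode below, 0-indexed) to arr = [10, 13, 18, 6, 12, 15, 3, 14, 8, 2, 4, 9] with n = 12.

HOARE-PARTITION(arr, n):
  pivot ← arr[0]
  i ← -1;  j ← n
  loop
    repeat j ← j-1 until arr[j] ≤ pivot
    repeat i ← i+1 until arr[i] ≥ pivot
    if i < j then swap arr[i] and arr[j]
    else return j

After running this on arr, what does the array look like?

[9, 4, 2, 6, 8, 3, 15, 14, 12, 18, 13, 10]

pivot=10
j stops at 11 (9), i stops at 0 (10); swap ⇒ [9, 13, 18, 6, 12, 15, 3, 14, 8, 2, 4, 10]
j stops at 10 (4), i stops at 1 (13); swap ⇒ [9, 4, 18, 6, 12, 15, 3, 14, 8, 2, 13, 10]
j stops at 9 (2), i stops at 2 (18); swap ⇒ [9, 4, 2, 6, 12, 15, 3, 14, 8, 18, 13, 10]
j stops at 8 (8), i stops at 4 (12); swap ⇒ [9, 4, 2, 6, 8, 15, 3, 14, 12, 18, 13, 10]
j stops at 6 (3), i stops at 5 (15); swap ⇒ [9, 4, 2, 6, 8, 3, 15, 14, 12, 18, 13, 10]
j stops at 5, i stops at 6; i≥j ⇒ return 5. arr=[9, 4, 2, 6, 8, 3, 15, 14, 12, 18, 13, 10]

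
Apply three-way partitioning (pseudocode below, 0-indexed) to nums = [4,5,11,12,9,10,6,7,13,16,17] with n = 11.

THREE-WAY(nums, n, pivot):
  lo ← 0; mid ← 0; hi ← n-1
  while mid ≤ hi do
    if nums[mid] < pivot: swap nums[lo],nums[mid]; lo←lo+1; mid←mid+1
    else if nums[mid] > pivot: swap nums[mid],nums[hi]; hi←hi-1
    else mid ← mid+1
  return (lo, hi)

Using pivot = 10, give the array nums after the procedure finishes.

pivot = 10; lo=0, mid=0, hi=10
nums[mid]=4<10: swap nums[0],nums[0]; lo=1,mid=1 → [4,5,11,12,9,10,6,7,13,16,17]
nums[mid]=5<10: swap nums[1],nums[1]; lo=2,mid=2 → [4,5,11,12,9,10,6,7,13,16,17]
nums[mid]=11>10: swap nums[2],nums[10]; hi=9 → [4,5,17,12,9,10,6,7,13,16,11]
nums[mid]=17>10: swap nums[2],nums[9]; hi=8 → [4,5,16,12,9,10,6,7,13,17,11]
nums[mid]=16>10: swap nums[2],nums[8]; hi=7 → [4,5,13,12,9,10,6,7,16,17,11]
nums[mid]=13>10: swap nums[2],nums[7]; hi=6 → [4,5,7,12,9,10,6,13,16,17,11]
nums[mid]=7<10: swap nums[2],nums[2]; lo=3,mid=3 → [4,5,7,12,9,10,6,13,16,17,11]
nums[mid]=12>10: swap nums[3],nums[6]; hi=5 → [4,5,7,6,9,10,12,13,16,17,11]
nums[mid]=6<10: swap nums[3],nums[3]; lo=4,mid=4 → [4,5,7,6,9,10,12,13,16,17,11]
nums[mid]=9<10: swap nums[4],nums[4]; lo=5,mid=5 → [4,5,7,6,9,10,12,13,16,17,11]
nums[mid]=10=10: mid=6
end: lo=5, hi=5; nums = [4,5,7,6,9,10,12,13,16,17,11]

[4,5,7,6,9,10,12,13,16,17,11]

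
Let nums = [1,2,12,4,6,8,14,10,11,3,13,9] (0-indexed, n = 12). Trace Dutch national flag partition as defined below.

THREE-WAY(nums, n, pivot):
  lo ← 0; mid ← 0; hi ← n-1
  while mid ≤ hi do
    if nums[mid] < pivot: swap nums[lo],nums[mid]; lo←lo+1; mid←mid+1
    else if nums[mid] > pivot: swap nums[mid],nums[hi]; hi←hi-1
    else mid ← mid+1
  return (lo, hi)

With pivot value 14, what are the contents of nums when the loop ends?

[1,2,12,4,6,8,10,11,3,13,9,14]

lo=0 mid=0 hi=11
1<14: swap(0,0), lo=1 mid=1 ⇒ [1,2,12,4,6,8,14,10,11,3,13,9]
2<14: swap(1,1), lo=2 mid=2 ⇒ [1,2,12,4,6,8,14,10,11,3,13,9]
12<14: swap(2,2), lo=3 mid=3 ⇒ [1,2,12,4,6,8,14,10,11,3,13,9]
4<14: swap(3,3), lo=4 mid=4 ⇒ [1,2,12,4,6,8,14,10,11,3,13,9]
6<14: swap(4,4), lo=5 mid=5 ⇒ [1,2,12,4,6,8,14,10,11,3,13,9]
8<14: swap(5,5), lo=6 mid=6 ⇒ [1,2,12,4,6,8,14,10,11,3,13,9]
14=14: mid=7
10<14: swap(6,7), lo=7 mid=8 ⇒ [1,2,12,4,6,8,10,14,11,3,13,9]
11<14: swap(7,8), lo=8 mid=9 ⇒ [1,2,12,4,6,8,10,11,14,3,13,9]
3<14: swap(8,9), lo=9 mid=10 ⇒ [1,2,12,4,6,8,10,11,3,14,13,9]
13<14: swap(9,10), lo=10 mid=11 ⇒ [1,2,12,4,6,8,10,11,3,13,14,9]
9<14: swap(10,11), lo=11 mid=12 ⇒ [1,2,12,4,6,8,10,11,3,13,9,14]
done. lo=11 hi=11; nums=[1,2,12,4,6,8,10,11,3,13,9,14]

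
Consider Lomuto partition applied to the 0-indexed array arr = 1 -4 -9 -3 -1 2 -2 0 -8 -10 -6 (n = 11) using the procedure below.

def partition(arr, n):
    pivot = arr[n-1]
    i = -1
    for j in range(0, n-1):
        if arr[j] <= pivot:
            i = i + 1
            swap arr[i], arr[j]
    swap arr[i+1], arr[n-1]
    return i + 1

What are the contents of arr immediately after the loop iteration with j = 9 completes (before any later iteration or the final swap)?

-9 -8 -10 -3 -1 2 -2 0 -4 1 -6

pivot=-6, i=-1
j=0: 1>-6, skip
j=1: -4>-6, skip
j=2: -9≤-6, i=0, swap(0,2) ⇒ -9 -4 1 -3 -1 2 -2 0 -8 -10 -6
j=3: -3>-6, skip
j=4: -1>-6, skip
j=5: 2>-6, skip
j=6: -2>-6, skip
j=7: 0>-6, skip
j=8: -8≤-6, i=1, swap(1,8) ⇒ -9 -8 1 -3 -1 2 -2 0 -4 -10 -6
j=9: -10≤-6, i=2, swap(2,9) ⇒ -9 -8 -10 -3 -1 2 -2 0 -4 1 -6
(after j=9) arr = -9 -8 -10 -3 -1 2 -2 0 -4 1 -6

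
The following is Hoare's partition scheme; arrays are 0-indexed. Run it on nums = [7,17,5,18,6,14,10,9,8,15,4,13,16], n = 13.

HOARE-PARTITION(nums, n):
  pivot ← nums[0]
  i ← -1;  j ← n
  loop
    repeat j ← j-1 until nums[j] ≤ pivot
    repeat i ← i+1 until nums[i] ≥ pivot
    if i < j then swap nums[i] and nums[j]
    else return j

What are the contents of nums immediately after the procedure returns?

[4,6,5,18,17,14,10,9,8,15,7,13,16]

pivot = nums[0] = 7; i = -1, j = 13
j→10 (nums[10]=4≤7), i→0 (nums[0]=7≥7); i<j, swap → [4,17,5,18,6,14,10,9,8,15,7,13,16]
j→4 (nums[4]=6≤7), i→1 (nums[1]=17≥7); i<j, swap → [4,6,5,18,17,14,10,9,8,15,7,13,16]
j→2, i→3; i≥j, return j=2. nums = [4,6,5,18,17,14,10,9,8,15,7,13,16]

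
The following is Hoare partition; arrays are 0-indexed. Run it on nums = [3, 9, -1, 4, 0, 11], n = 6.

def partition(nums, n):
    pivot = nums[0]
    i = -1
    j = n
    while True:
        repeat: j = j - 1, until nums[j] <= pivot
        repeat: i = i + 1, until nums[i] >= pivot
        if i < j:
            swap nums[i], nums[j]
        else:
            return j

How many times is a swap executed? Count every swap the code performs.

pivot = nums[0] = 3; i = -1, j = 6
j→4 (nums[4]=0≤3), i→0 (nums[0]=3≥3); i<j, swap → [0, 9, -1, 4, 3, 11]
j→2 (nums[2]=-1≤3), i→1 (nums[1]=9≥3); i<j, swap → [0, -1, 9, 4, 3, 11]
j→1, i→2; i≥j, return j=1. nums = [0, -1, 9, 4, 3, 11]

2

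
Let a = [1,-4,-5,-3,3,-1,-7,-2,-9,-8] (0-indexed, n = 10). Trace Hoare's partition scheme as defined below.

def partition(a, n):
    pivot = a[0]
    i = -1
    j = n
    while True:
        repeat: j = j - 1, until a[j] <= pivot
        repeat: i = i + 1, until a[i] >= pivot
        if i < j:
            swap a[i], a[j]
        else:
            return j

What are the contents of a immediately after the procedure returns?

[-8,-4,-5,-3,-9,-1,-7,-2,3,1]

pivot = a[0] = 1; i = -1, j = 10
j→9 (a[9]=-8≤1), i→0 (a[0]=1≥1); i<j, swap → [-8,-4,-5,-3,3,-1,-7,-2,-9,1]
j→8 (a[8]=-9≤1), i→4 (a[4]=3≥1); i<j, swap → [-8,-4,-5,-3,-9,-1,-7,-2,3,1]
j→7, i→8; i≥j, return j=7. a = [-8,-4,-5,-3,-9,-1,-7,-2,3,1]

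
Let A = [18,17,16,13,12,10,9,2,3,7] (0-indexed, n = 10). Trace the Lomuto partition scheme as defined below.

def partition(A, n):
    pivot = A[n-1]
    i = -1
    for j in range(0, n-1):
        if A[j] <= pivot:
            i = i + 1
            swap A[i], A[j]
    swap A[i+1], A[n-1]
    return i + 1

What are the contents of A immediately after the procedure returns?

[2,3,7,13,12,10,9,18,17,16]

pivot=7, i=-1
j=0: 18>7, skip
j=1: 17>7, skip
j=2: 16>7, skip
j=3: 13>7, skip
j=4: 12>7, skip
j=5: 10>7, skip
j=6: 9>7, skip
j=7: 2≤7, i=0, swap(0,7) ⇒ [2,17,16,13,12,10,9,18,3,7]
j=8: 3≤7, i=1, swap(1,8) ⇒ [2,3,16,13,12,10,9,18,17,7]
swap(2,9) ⇒ [2,3,7,13,12,10,9,18,17,16]; return 2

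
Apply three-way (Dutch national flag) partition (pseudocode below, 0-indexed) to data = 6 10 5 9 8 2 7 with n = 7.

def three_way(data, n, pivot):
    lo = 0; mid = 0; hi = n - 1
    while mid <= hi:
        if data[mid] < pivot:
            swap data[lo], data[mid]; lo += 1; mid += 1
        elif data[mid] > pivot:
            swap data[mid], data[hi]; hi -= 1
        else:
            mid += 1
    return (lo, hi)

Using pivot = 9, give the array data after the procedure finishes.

pivot = 9; lo=0, mid=0, hi=6
data[mid]=6<9: swap data[0],data[0]; lo=1,mid=1 → 6 10 5 9 8 2 7
data[mid]=10>9: swap data[1],data[6]; hi=5 → 6 7 5 9 8 2 10
data[mid]=7<9: swap data[1],data[1]; lo=2,mid=2 → 6 7 5 9 8 2 10
data[mid]=5<9: swap data[2],data[2]; lo=3,mid=3 → 6 7 5 9 8 2 10
data[mid]=9=9: mid=4
data[mid]=8<9: swap data[3],data[4]; lo=4,mid=5 → 6 7 5 8 9 2 10
data[mid]=2<9: swap data[4],data[5]; lo=5,mid=6 → 6 7 5 8 2 9 10
end: lo=5, hi=5; data = 6 7 5 8 2 9 10

6 7 5 8 2 9 10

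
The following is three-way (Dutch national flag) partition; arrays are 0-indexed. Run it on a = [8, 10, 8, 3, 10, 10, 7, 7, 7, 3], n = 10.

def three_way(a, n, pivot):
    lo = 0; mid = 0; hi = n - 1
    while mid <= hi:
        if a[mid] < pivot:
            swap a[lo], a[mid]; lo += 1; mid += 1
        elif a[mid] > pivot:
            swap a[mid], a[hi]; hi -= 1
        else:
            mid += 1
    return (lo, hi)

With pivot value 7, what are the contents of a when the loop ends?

pivot = 7; lo=0, mid=0, hi=9
a[mid]=8>7: swap a[0],a[9]; hi=8 → [3, 10, 8, 3, 10, 10, 7, 7, 7, 8]
a[mid]=3<7: swap a[0],a[0]; lo=1,mid=1 → [3, 10, 8, 3, 10, 10, 7, 7, 7, 8]
a[mid]=10>7: swap a[1],a[8]; hi=7 → [3, 7, 8, 3, 10, 10, 7, 7, 10, 8]
a[mid]=7=7: mid=2
a[mid]=8>7: swap a[2],a[7]; hi=6 → [3, 7, 7, 3, 10, 10, 7, 8, 10, 8]
a[mid]=7=7: mid=3
a[mid]=3<7: swap a[1],a[3]; lo=2,mid=4 → [3, 3, 7, 7, 10, 10, 7, 8, 10, 8]
a[mid]=10>7: swap a[4],a[6]; hi=5 → [3, 3, 7, 7, 7, 10, 10, 8, 10, 8]
a[mid]=7=7: mid=5
a[mid]=10>7: swap a[5],a[5]; hi=4 → [3, 3, 7, 7, 7, 10, 10, 8, 10, 8]
end: lo=2, hi=4; a = [3, 3, 7, 7, 7, 10, 10, 8, 10, 8]

[3, 3, 7, 7, 7, 10, 10, 8, 10, 8]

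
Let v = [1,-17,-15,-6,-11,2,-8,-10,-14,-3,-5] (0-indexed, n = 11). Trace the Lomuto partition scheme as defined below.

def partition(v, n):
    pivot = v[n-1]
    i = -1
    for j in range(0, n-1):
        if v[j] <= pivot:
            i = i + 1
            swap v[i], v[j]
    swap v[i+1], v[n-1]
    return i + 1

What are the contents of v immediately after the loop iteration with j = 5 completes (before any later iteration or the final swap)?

pivot = v[10] = -5; i = -1
j=0: v[0]=1 > -5 → no swap
j=1: v[1]=-17 ≤ -5 → i=0, swap v[0],v[1] → [-17,1,-15,-6,-11,2,-8,-10,-14,-3,-5]
j=2: v[2]=-15 ≤ -5 → i=1, swap v[1],v[2] → [-17,-15,1,-6,-11,2,-8,-10,-14,-3,-5]
j=3: v[3]=-6 ≤ -5 → i=2, swap v[2],v[3] → [-17,-15,-6,1,-11,2,-8,-10,-14,-3,-5]
j=4: v[4]=-11 ≤ -5 → i=3, swap v[3],v[4] → [-17,-15,-6,-11,1,2,-8,-10,-14,-3,-5]
j=5: v[5]=2 > -5 → no swap
(after j=5) v = [-17,-15,-6,-11,1,2,-8,-10,-14,-3,-5]

[-17,-15,-6,-11,1,2,-8,-10,-14,-3,-5]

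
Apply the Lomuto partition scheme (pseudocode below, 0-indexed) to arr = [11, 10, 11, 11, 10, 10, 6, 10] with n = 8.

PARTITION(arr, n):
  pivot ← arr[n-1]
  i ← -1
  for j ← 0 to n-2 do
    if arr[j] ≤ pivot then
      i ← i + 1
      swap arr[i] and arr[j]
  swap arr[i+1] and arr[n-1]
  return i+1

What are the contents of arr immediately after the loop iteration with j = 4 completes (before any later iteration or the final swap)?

pivot=10, i=-1
j=0: 11>10, skip
j=1: 10≤10, i=0, swap(0,1) ⇒ [10, 11, 11, 11, 10, 10, 6, 10]
j=2: 11>10, skip
j=3: 11>10, skip
j=4: 10≤10, i=1, swap(1,4) ⇒ [10, 10, 11, 11, 11, 10, 6, 10]
(after j=4) arr = [10, 10, 11, 11, 11, 10, 6, 10]

[10, 10, 11, 11, 11, 10, 6, 10]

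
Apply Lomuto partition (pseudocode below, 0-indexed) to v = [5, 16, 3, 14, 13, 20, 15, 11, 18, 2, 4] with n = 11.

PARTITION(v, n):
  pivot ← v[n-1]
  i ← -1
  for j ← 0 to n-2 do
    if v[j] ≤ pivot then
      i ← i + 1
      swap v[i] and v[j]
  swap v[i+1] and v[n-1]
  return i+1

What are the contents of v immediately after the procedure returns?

pivot = v[10] = 4; i = -1
j=0: v[0]=5 > 4 → no swap
j=1: v[1]=16 > 4 → no swap
j=2: v[2]=3 ≤ 4 → i=0, swap v[0],v[2] → [3, 16, 5, 14, 13, 20, 15, 11, 18, 2, 4]
j=3: v[3]=14 > 4 → no swap
j=4: v[4]=13 > 4 → no swap
j=5: v[5]=20 > 4 → no swap
j=6: v[6]=15 > 4 → no swap
j=7: v[7]=11 > 4 → no swap
j=8: v[8]=18 > 4 → no swap
j=9: v[9]=2 ≤ 4 → i=1, swap v[1],v[9] → [3, 2, 5, 14, 13, 20, 15, 11, 18, 16, 4]
final swap v[2],v[10] → [3, 2, 4, 14, 13, 20, 15, 11, 18, 16, 5]; return 2

[3, 2, 4, 14, 13, 20, 15, 11, 18, 16, 5]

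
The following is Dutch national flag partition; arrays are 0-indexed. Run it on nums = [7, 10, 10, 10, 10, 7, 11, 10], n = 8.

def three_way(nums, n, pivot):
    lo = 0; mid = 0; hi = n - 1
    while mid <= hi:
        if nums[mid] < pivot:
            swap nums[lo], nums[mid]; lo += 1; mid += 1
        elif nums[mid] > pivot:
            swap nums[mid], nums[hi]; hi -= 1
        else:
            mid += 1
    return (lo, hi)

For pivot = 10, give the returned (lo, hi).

(2, 6)

pivot = 10; lo=0, mid=0, hi=7
nums[mid]=7<10: swap nums[0],nums[0]; lo=1,mid=1 → [7, 10, 10, 10, 10, 7, 11, 10]
nums[mid]=10=10: mid=2
nums[mid]=10=10: mid=3
nums[mid]=10=10: mid=4
nums[mid]=10=10: mid=5
nums[mid]=7<10: swap nums[1],nums[5]; lo=2,mid=6 → [7, 7, 10, 10, 10, 10, 11, 10]
nums[mid]=11>10: swap nums[6],nums[7]; hi=6 → [7, 7, 10, 10, 10, 10, 10, 11]
nums[mid]=10=10: mid=7
end: lo=2, hi=6; nums = [7, 7, 10, 10, 10, 10, 10, 11]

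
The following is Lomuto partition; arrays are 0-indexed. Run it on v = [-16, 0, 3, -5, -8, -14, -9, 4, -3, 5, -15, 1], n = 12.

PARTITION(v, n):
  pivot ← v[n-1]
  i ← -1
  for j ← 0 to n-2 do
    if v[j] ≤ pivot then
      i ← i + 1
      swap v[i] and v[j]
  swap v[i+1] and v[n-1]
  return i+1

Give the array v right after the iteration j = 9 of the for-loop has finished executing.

[-16, 0, -5, -8, -14, -9, -3, 4, 3, 5, -15, 1]

pivot=1, i=-1
j=0: -16≤1, i=0, swap(0,0) ⇒ [-16, 0, 3, -5, -8, -14, -9, 4, -3, 5, -15, 1]
j=1: 0≤1, i=1, swap(1,1) ⇒ [-16, 0, 3, -5, -8, -14, -9, 4, -3, 5, -15, 1]
j=2: 3>1, skip
j=3: -5≤1, i=2, swap(2,3) ⇒ [-16, 0, -5, 3, -8, -14, -9, 4, -3, 5, -15, 1]
j=4: -8≤1, i=3, swap(3,4) ⇒ [-16, 0, -5, -8, 3, -14, -9, 4, -3, 5, -15, 1]
j=5: -14≤1, i=4, swap(4,5) ⇒ [-16, 0, -5, -8, -14, 3, -9, 4, -3, 5, -15, 1]
j=6: -9≤1, i=5, swap(5,6) ⇒ [-16, 0, -5, -8, -14, -9, 3, 4, -3, 5, -15, 1]
j=7: 4>1, skip
j=8: -3≤1, i=6, swap(6,8) ⇒ [-16, 0, -5, -8, -14, -9, -3, 4, 3, 5, -15, 1]
j=9: 5>1, skip
(after j=9) v = [-16, 0, -5, -8, -14, -9, -3, 4, 3, 5, -15, 1]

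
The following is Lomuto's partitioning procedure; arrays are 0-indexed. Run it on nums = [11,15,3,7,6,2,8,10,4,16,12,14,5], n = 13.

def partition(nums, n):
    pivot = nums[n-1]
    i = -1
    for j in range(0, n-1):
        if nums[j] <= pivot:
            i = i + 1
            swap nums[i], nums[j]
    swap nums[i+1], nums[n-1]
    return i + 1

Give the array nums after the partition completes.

[3,2,4,5,6,15,8,10,11,16,12,14,7]

pivot = nums[12] = 5; i = -1
j=0: nums[0]=11 > 5 → no swap
j=1: nums[1]=15 > 5 → no swap
j=2: nums[2]=3 ≤ 5 → i=0, swap nums[0],nums[2] → [3,15,11,7,6,2,8,10,4,16,12,14,5]
j=3: nums[3]=7 > 5 → no swap
j=4: nums[4]=6 > 5 → no swap
j=5: nums[5]=2 ≤ 5 → i=1, swap nums[1],nums[5] → [3,2,11,7,6,15,8,10,4,16,12,14,5]
j=6: nums[6]=8 > 5 → no swap
j=7: nums[7]=10 > 5 → no swap
j=8: nums[8]=4 ≤ 5 → i=2, swap nums[2],nums[8] → [3,2,4,7,6,15,8,10,11,16,12,14,5]
j=9: nums[9]=16 > 5 → no swap
j=10: nums[10]=12 > 5 → no swap
j=11: nums[11]=14 > 5 → no swap
final swap nums[3],nums[12] → [3,2,4,5,6,15,8,10,11,16,12,14,7]; return 3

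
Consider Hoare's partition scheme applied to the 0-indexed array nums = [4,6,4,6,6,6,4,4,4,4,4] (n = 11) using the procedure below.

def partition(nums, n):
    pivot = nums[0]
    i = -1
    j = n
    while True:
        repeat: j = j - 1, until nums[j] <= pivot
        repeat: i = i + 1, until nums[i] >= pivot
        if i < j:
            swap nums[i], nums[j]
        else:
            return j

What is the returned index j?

4

pivot = nums[0] = 4; i = -1, j = 11
j→10 (nums[10]=4≤4), i→0 (nums[0]=4≥4); i<j, swap → [4,6,4,6,6,6,4,4,4,4,4]
j→9 (nums[9]=4≤4), i→1 (nums[1]=6≥4); i<j, swap → [4,4,4,6,6,6,4,4,4,6,4]
j→8 (nums[8]=4≤4), i→2 (nums[2]=4≥4); i<j, swap → [4,4,4,6,6,6,4,4,4,6,4]
j→7 (nums[7]=4≤4), i→3 (nums[3]=6≥4); i<j, swap → [4,4,4,4,6,6,4,6,4,6,4]
j→6 (nums[6]=4≤4), i→4 (nums[4]=6≥4); i<j, swap → [4,4,4,4,4,6,6,6,4,6,4]
j→4, i→5; i≥j, return j=4. nums = [4,4,4,4,4,6,6,6,4,6,4]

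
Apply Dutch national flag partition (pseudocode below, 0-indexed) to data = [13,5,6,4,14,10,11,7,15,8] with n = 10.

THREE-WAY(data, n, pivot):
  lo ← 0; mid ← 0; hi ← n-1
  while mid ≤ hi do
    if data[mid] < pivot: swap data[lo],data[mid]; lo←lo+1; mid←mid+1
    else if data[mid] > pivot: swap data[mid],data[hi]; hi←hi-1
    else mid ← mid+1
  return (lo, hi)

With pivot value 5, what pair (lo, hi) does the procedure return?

(1, 1)

pivot = 5; lo=0, mid=0, hi=9
data[mid]=13>5: swap data[0],data[9]; hi=8 → [8,5,6,4,14,10,11,7,15,13]
data[mid]=8>5: swap data[0],data[8]; hi=7 → [15,5,6,4,14,10,11,7,8,13]
data[mid]=15>5: swap data[0],data[7]; hi=6 → [7,5,6,4,14,10,11,15,8,13]
data[mid]=7>5: swap data[0],data[6]; hi=5 → [11,5,6,4,14,10,7,15,8,13]
data[mid]=11>5: swap data[0],data[5]; hi=4 → [10,5,6,4,14,11,7,15,8,13]
data[mid]=10>5: swap data[0],data[4]; hi=3 → [14,5,6,4,10,11,7,15,8,13]
data[mid]=14>5: swap data[0],data[3]; hi=2 → [4,5,6,14,10,11,7,15,8,13]
data[mid]=4<5: swap data[0],data[0]; lo=1,mid=1 → [4,5,6,14,10,11,7,15,8,13]
data[mid]=5=5: mid=2
data[mid]=6>5: swap data[2],data[2]; hi=1 → [4,5,6,14,10,11,7,15,8,13]
end: lo=1, hi=1; data = [4,5,6,14,10,11,7,15,8,13]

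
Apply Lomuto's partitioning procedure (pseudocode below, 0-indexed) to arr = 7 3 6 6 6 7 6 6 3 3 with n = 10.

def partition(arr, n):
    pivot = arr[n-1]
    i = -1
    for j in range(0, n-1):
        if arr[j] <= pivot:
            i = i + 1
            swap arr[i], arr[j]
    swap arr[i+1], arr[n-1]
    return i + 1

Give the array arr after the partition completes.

pivot = arr[9] = 3; i = -1
j=0: arr[0]=7 > 3 → no swap
j=1: arr[1]=3 ≤ 3 → i=0, swap arr[0],arr[1] → 3 7 6 6 6 7 6 6 3 3
j=2: arr[2]=6 > 3 → no swap
j=3: arr[3]=6 > 3 → no swap
j=4: arr[4]=6 > 3 → no swap
j=5: arr[5]=7 > 3 → no swap
j=6: arr[6]=6 > 3 → no swap
j=7: arr[7]=6 > 3 → no swap
j=8: arr[8]=3 ≤ 3 → i=1, swap arr[1],arr[8] → 3 3 6 6 6 7 6 6 7 3
final swap arr[2],arr[9] → 3 3 3 6 6 7 6 6 7 6; return 2

3 3 3 6 6 7 6 6 7 6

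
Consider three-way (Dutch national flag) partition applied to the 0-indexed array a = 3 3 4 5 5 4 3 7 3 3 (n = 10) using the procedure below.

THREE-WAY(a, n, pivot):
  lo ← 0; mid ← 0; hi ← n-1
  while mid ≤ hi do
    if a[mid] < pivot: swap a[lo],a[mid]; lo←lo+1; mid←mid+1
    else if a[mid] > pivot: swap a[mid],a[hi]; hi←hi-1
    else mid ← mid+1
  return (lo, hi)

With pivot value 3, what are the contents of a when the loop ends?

pivot = 3; lo=0, mid=0, hi=9
a[mid]=3=3: mid=1
a[mid]=3=3: mid=2
a[mid]=4>3: swap a[2],a[9]; hi=8 → 3 3 3 5 5 4 3 7 3 4
a[mid]=3=3: mid=3
a[mid]=5>3: swap a[3],a[8]; hi=7 → 3 3 3 3 5 4 3 7 5 4
a[mid]=3=3: mid=4
a[mid]=5>3: swap a[4],a[7]; hi=6 → 3 3 3 3 7 4 3 5 5 4
a[mid]=7>3: swap a[4],a[6]; hi=5 → 3 3 3 3 3 4 7 5 5 4
a[mid]=3=3: mid=5
a[mid]=4>3: swap a[5],a[5]; hi=4 → 3 3 3 3 3 4 7 5 5 4
end: lo=0, hi=4; a = 3 3 3 3 3 4 7 5 5 4

3 3 3 3 3 4 7 5 5 4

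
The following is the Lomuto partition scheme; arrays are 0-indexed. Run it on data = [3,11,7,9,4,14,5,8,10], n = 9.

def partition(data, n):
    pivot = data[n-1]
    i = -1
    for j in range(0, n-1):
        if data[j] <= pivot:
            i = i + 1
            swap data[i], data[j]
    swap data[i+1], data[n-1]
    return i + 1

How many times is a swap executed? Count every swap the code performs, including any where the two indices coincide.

7

pivot = data[8] = 10; i = -1
j=0: data[0]=3 ≤ 10 → i=0, swap data[0],data[0] (no change) → [3,11,7,9,4,14,5,8,10]
j=1: data[1]=11 > 10 → no swap
j=2: data[2]=7 ≤ 10 → i=1, swap data[1],data[2] → [3,7,11,9,4,14,5,8,10]
j=3: data[3]=9 ≤ 10 → i=2, swap data[2],data[3] → [3,7,9,11,4,14,5,8,10]
j=4: data[4]=4 ≤ 10 → i=3, swap data[3],data[4] → [3,7,9,4,11,14,5,8,10]
j=5: data[5]=14 > 10 → no swap
j=6: data[6]=5 ≤ 10 → i=4, swap data[4],data[6] → [3,7,9,4,5,14,11,8,10]
j=7: data[7]=8 ≤ 10 → i=5, swap data[5],data[7] → [3,7,9,4,5,8,11,14,10]
final swap data[6],data[8] → [3,7,9,4,5,8,10,14,11]; return 6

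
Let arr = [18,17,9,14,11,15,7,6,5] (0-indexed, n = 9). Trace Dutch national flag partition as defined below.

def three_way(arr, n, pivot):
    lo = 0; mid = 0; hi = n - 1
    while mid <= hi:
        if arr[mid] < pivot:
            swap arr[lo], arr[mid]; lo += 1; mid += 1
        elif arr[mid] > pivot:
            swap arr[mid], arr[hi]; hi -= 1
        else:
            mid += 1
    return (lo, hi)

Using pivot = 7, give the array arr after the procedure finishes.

pivot = 7; lo=0, mid=0, hi=8
arr[mid]=18>7: swap arr[0],arr[8]; hi=7 → [5,17,9,14,11,15,7,6,18]
arr[mid]=5<7: swap arr[0],arr[0]; lo=1,mid=1 → [5,17,9,14,11,15,7,6,18]
arr[mid]=17>7: swap arr[1],arr[7]; hi=6 → [5,6,9,14,11,15,7,17,18]
arr[mid]=6<7: swap arr[1],arr[1]; lo=2,mid=2 → [5,6,9,14,11,15,7,17,18]
arr[mid]=9>7: swap arr[2],arr[6]; hi=5 → [5,6,7,14,11,15,9,17,18]
arr[mid]=7=7: mid=3
arr[mid]=14>7: swap arr[3],arr[5]; hi=4 → [5,6,7,15,11,14,9,17,18]
arr[mid]=15>7: swap arr[3],arr[4]; hi=3 → [5,6,7,11,15,14,9,17,18]
arr[mid]=11>7: swap arr[3],arr[3]; hi=2 → [5,6,7,11,15,14,9,17,18]
end: lo=2, hi=2; arr = [5,6,7,11,15,14,9,17,18]

[5,6,7,11,15,14,9,17,18]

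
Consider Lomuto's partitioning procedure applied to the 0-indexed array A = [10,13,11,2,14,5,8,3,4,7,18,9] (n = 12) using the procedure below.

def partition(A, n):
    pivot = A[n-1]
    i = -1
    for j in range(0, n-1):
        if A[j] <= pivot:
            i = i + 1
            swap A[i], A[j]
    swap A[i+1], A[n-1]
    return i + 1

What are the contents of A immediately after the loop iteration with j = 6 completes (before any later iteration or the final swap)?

pivot=9, i=-1
j=0: 10>9, skip
j=1: 13>9, skip
j=2: 11>9, skip
j=3: 2≤9, i=0, swap(0,3) ⇒ [2,13,11,10,14,5,8,3,4,7,18,9]
j=4: 14>9, skip
j=5: 5≤9, i=1, swap(1,5) ⇒ [2,5,11,10,14,13,8,3,4,7,18,9]
j=6: 8≤9, i=2, swap(2,6) ⇒ [2,5,8,10,14,13,11,3,4,7,18,9]
(after j=6) A = [2,5,8,10,14,13,11,3,4,7,18,9]

[2,5,8,10,14,13,11,3,4,7,18,9]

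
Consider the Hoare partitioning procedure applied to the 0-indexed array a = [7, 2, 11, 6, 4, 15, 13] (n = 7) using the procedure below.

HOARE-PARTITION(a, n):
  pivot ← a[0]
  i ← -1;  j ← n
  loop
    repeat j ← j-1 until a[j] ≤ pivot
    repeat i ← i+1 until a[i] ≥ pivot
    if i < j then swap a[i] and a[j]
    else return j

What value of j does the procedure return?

2

pivot=7
j stops at 4 (4), i stops at 0 (7); swap ⇒ [4, 2, 11, 6, 7, 15, 13]
j stops at 3 (6), i stops at 2 (11); swap ⇒ [4, 2, 6, 11, 7, 15, 13]
j stops at 2, i stops at 3; i≥j ⇒ return 2. a=[4, 2, 6, 11, 7, 15, 13]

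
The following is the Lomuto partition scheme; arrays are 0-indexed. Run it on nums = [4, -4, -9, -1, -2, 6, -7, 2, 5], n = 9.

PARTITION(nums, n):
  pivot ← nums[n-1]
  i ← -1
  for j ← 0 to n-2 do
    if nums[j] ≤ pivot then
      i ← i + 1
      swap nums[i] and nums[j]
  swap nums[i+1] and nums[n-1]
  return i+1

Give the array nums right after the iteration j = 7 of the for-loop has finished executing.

[4, -4, -9, -1, -2, -7, 2, 6, 5]

pivot = nums[8] = 5; i = -1
j=0: nums[0]=4 ≤ 5 → i=0, swap nums[0],nums[0] (no change) → [4, -4, -9, -1, -2, 6, -7, 2, 5]
j=1: nums[1]=-4 ≤ 5 → i=1, swap nums[1],nums[1] (no change) → [4, -4, -9, -1, -2, 6, -7, 2, 5]
j=2: nums[2]=-9 ≤ 5 → i=2, swap nums[2],nums[2] (no change) → [4, -4, -9, -1, -2, 6, -7, 2, 5]
j=3: nums[3]=-1 ≤ 5 → i=3, swap nums[3],nums[3] (no change) → [4, -4, -9, -1, -2, 6, -7, 2, 5]
j=4: nums[4]=-2 ≤ 5 → i=4, swap nums[4],nums[4] (no change) → [4, -4, -9, -1, -2, 6, -7, 2, 5]
j=5: nums[5]=6 > 5 → no swap
j=6: nums[6]=-7 ≤ 5 → i=5, swap nums[5],nums[6] → [4, -4, -9, -1, -2, -7, 6, 2, 5]
j=7: nums[7]=2 ≤ 5 → i=6, swap nums[6],nums[7] → [4, -4, -9, -1, -2, -7, 2, 6, 5]
(after j=7) nums = [4, -4, -9, -1, -2, -7, 2, 6, 5]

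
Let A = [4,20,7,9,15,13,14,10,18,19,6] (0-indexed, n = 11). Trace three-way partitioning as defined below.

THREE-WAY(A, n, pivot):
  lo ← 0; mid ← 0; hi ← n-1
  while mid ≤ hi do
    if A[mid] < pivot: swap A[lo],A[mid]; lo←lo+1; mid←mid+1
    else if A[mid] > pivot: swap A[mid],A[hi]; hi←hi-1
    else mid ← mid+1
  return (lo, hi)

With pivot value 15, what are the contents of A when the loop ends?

pivot = 15; lo=0, mid=0, hi=10
A[mid]=4<15: swap A[0],A[0]; lo=1,mid=1 → [4,20,7,9,15,13,14,10,18,19,6]
A[mid]=20>15: swap A[1],A[10]; hi=9 → [4,6,7,9,15,13,14,10,18,19,20]
A[mid]=6<15: swap A[1],A[1]; lo=2,mid=2 → [4,6,7,9,15,13,14,10,18,19,20]
A[mid]=7<15: swap A[2],A[2]; lo=3,mid=3 → [4,6,7,9,15,13,14,10,18,19,20]
A[mid]=9<15: swap A[3],A[3]; lo=4,mid=4 → [4,6,7,9,15,13,14,10,18,19,20]
A[mid]=15=15: mid=5
A[mid]=13<15: swap A[4],A[5]; lo=5,mid=6 → [4,6,7,9,13,15,14,10,18,19,20]
A[mid]=14<15: swap A[5],A[6]; lo=6,mid=7 → [4,6,7,9,13,14,15,10,18,19,20]
A[mid]=10<15: swap A[6],A[7]; lo=7,mid=8 → [4,6,7,9,13,14,10,15,18,19,20]
A[mid]=18>15: swap A[8],A[9]; hi=8 → [4,6,7,9,13,14,10,15,19,18,20]
A[mid]=19>15: swap A[8],A[8]; hi=7 → [4,6,7,9,13,14,10,15,19,18,20]
end: lo=7, hi=7; A = [4,6,7,9,13,14,10,15,19,18,20]

[4,6,7,9,13,14,10,15,19,18,20]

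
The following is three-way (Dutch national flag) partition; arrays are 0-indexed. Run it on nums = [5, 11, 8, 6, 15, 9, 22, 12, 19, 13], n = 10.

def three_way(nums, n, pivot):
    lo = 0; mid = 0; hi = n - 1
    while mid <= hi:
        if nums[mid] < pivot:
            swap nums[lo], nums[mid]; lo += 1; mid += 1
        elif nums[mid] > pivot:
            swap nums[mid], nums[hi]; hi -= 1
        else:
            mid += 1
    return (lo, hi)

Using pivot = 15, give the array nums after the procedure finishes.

[5, 11, 8, 6, 9, 13, 12, 15, 19, 22]

pivot = 15; lo=0, mid=0, hi=9
nums[mid]=5<15: swap nums[0],nums[0]; lo=1,mid=1 → [5, 11, 8, 6, 15, 9, 22, 12, 19, 13]
nums[mid]=11<15: swap nums[1],nums[1]; lo=2,mid=2 → [5, 11, 8, 6, 15, 9, 22, 12, 19, 13]
nums[mid]=8<15: swap nums[2],nums[2]; lo=3,mid=3 → [5, 11, 8, 6, 15, 9, 22, 12, 19, 13]
nums[mid]=6<15: swap nums[3],nums[3]; lo=4,mid=4 → [5, 11, 8, 6, 15, 9, 22, 12, 19, 13]
nums[mid]=15=15: mid=5
nums[mid]=9<15: swap nums[4],nums[5]; lo=5,mid=6 → [5, 11, 8, 6, 9, 15, 22, 12, 19, 13]
nums[mid]=22>15: swap nums[6],nums[9]; hi=8 → [5, 11, 8, 6, 9, 15, 13, 12, 19, 22]
nums[mid]=13<15: swap nums[5],nums[6]; lo=6,mid=7 → [5, 11, 8, 6, 9, 13, 15, 12, 19, 22]
nums[mid]=12<15: swap nums[6],nums[7]; lo=7,mid=8 → [5, 11, 8, 6, 9, 13, 12, 15, 19, 22]
nums[mid]=19>15: swap nums[8],nums[8]; hi=7 → [5, 11, 8, 6, 9, 13, 12, 15, 19, 22]
end: lo=7, hi=7; nums = [5, 11, 8, 6, 9, 13, 12, 15, 19, 22]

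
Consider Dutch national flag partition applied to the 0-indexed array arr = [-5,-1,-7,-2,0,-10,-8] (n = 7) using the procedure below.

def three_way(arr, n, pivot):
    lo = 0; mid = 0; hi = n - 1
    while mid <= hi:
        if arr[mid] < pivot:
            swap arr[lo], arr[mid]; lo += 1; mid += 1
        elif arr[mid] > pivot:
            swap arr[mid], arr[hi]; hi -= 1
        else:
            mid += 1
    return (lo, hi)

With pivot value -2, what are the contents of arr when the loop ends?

[-5,-8,-7,-10,-2,0,-1]

lo=0 mid=0 hi=6
-5<-2: swap(0,0), lo=1 mid=1 ⇒ [-5,-1,-7,-2,0,-10,-8]
-1>-2: swap(1,6), hi=5 ⇒ [-5,-8,-7,-2,0,-10,-1]
-8<-2: swap(1,1), lo=2 mid=2 ⇒ [-5,-8,-7,-2,0,-10,-1]
-7<-2: swap(2,2), lo=3 mid=3 ⇒ [-5,-8,-7,-2,0,-10,-1]
-2=-2: mid=4
0>-2: swap(4,5), hi=4 ⇒ [-5,-8,-7,-2,-10,0,-1]
-10<-2: swap(3,4), lo=4 mid=5 ⇒ [-5,-8,-7,-10,-2,0,-1]
done. lo=4 hi=4; arr=[-5,-8,-7,-10,-2,0,-1]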